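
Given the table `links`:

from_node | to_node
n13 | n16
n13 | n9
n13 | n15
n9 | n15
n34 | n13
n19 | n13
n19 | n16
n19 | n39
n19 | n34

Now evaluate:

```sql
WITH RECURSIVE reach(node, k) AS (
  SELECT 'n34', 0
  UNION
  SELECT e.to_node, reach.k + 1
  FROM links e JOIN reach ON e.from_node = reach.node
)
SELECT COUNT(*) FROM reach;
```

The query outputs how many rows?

6

Base: (n34, k=0).
Iteration 1: edges from {n34} -> (n13, k=1).
Iteration 2: edges from {n13} -> (n15, k=2), (n16, k=2), (n9, k=2).
Iteration 3: edges from {n15,n16,n9} -> (n15, k=3).
Iteration 4: no outgoing edges from {n15}; recursion stops.
Total rows emitted: 6.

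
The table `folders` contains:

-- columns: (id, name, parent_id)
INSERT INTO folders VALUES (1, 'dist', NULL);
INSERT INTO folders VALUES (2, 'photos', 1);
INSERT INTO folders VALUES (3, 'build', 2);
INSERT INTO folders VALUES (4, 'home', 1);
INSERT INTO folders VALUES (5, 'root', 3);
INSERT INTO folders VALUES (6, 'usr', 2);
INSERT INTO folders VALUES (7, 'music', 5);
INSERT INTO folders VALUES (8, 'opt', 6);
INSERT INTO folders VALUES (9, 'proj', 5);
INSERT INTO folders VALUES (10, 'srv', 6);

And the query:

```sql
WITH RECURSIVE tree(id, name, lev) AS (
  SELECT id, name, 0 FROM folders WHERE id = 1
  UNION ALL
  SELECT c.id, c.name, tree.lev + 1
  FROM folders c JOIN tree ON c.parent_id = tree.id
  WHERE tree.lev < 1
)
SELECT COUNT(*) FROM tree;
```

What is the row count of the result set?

Base: id=1 (dist) at lev 0.
Iteration 1: rows with parent_id in {1} -> photos (id 2, lev 1), home (id 4, lev 1).
Iteration 2: lev < 1 fails for all current rows; recursion stops.
Total rows emitted: 3.

3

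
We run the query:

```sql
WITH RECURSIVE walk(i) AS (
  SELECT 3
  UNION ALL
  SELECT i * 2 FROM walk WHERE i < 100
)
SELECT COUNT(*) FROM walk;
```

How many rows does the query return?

7

Base: i=3.
Iteration 1: 3 < 100 holds -> i = 3 * 2 = 6.
Iteration 2: 6 < 100 holds -> i = 6 * 2 = 12.
Iteration 3: 12 < 100 holds -> i = 12 * 2 = 24.
Iteration 4: 24 < 100 holds -> i = 24 * 2 = 48.
Iteration 5: 48 < 100 holds -> i = 48 * 2 = 96.
Iteration 6: 96 < 100 holds -> i = 96 * 2 = 192.
Iteration 7: 192 < 100 fails; recursion stops.
Total rows emitted: 7.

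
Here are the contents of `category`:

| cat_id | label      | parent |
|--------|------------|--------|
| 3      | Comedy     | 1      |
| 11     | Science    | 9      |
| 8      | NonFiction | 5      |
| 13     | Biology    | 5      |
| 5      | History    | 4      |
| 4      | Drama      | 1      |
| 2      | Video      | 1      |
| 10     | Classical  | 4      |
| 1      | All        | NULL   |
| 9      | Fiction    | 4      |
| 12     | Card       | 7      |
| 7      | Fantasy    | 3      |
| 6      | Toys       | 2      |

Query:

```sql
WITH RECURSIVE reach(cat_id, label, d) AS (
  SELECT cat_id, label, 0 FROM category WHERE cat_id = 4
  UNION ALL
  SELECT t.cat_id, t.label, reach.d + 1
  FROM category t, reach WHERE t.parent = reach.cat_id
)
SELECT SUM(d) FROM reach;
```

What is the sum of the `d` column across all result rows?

Base: cat_id=4 (Drama) at d 0.
Iteration 1: rows with parent in {4} -> History (id 5, d 1), Fiction (id 9, d 1), Classical (id 10, d 1).
Iteration 2: rows with parent in {5,9,10} -> NonFiction (id 8, d 2), Science (id 11, d 2), Biology (id 13, d 2).
Iteration 3: no rows with parent in {8,11,13}; recursion stops.
SUM(d) = 0 + 1 + 1 + 1 + 2 + 2 + 2 = 9.

9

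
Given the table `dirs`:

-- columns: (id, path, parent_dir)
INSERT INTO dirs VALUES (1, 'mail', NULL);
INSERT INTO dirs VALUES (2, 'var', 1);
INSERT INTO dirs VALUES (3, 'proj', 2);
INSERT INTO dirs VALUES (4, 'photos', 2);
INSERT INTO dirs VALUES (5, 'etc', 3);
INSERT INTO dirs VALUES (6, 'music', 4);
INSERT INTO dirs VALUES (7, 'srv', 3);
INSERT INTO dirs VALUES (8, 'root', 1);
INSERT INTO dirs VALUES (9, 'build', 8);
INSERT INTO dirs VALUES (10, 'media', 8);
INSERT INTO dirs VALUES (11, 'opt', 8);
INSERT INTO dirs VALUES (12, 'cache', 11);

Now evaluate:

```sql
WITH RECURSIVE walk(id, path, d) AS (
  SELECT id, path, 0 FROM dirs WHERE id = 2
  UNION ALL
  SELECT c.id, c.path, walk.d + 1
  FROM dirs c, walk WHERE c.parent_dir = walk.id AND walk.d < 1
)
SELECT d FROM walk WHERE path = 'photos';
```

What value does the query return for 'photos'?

Base: id=2 (var) at d 0.
Iteration 1: rows with parent_dir in {2} -> proj (id 3, d 1), photos (id 4, d 1).
Iteration 2: d < 1 fails for all current rows; recursion stops.

1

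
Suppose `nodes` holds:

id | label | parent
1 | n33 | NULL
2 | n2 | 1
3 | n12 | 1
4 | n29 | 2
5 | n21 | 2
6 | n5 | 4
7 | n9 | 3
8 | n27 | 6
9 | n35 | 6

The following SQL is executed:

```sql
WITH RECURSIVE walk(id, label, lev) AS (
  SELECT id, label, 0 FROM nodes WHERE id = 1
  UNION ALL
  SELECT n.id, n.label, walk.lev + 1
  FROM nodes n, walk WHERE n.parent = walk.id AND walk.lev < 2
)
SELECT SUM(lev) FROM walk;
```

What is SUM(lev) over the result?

8

Base: id=1 (n33) at lev 0.
Iteration 1: rows with parent in {1} -> n2 (id 2, lev 1), n12 (id 3, lev 1).
Iteration 2: rows with parent in {2,3} -> n29 (id 4, lev 2), n21 (id 5, lev 2), n9 (id 7, lev 2).
Iteration 3: lev < 2 fails for all current rows; recursion stops.
SUM(lev) = 0 + 1 + 1 + 2 + 2 + 2 = 8.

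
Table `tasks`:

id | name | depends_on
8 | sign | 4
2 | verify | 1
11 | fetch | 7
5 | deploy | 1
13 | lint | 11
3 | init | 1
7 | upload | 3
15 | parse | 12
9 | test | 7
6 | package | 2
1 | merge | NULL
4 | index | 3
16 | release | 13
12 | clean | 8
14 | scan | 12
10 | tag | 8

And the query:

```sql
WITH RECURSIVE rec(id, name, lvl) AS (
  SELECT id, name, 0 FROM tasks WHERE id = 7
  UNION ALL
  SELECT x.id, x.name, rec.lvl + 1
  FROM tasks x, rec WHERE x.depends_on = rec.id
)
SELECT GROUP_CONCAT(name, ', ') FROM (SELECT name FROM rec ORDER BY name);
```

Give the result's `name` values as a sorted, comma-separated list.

fetch, lint, release, test, upload

Base: id=7 (upload) at lvl 0.
Iteration 1: rows with depends_on in {7} -> test (id 9, lvl 1), fetch (id 11, lvl 1).
Iteration 2: rows with depends_on in {9,11} -> lint (id 13, lvl 2).
Iteration 3: rows with depends_on in {13} -> release (id 16, lvl 3).
Iteration 4: no rows with depends_on in {16}; recursion stops.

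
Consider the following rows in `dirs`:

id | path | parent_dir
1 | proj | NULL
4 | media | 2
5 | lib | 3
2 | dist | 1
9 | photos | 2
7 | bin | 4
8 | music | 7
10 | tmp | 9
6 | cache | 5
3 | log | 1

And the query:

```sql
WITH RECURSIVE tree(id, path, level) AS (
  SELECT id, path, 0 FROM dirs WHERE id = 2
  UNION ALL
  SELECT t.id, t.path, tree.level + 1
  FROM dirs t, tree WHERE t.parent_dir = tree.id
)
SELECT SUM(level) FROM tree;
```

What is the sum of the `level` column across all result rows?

9

Base: id=2 (dist) at level 0.
Iteration 1: rows with parent_dir in {2} -> media (id 4, level 1), photos (id 9, level 1).
Iteration 2: rows with parent_dir in {4,9} -> bin (id 7, level 2), tmp (id 10, level 2).
Iteration 3: rows with parent_dir in {7,10} -> music (id 8, level 3).
Iteration 4: no rows with parent_dir in {8}; recursion stops.
SUM(level) = 0 + 1 + 1 + 2 + 2 + 3 = 9.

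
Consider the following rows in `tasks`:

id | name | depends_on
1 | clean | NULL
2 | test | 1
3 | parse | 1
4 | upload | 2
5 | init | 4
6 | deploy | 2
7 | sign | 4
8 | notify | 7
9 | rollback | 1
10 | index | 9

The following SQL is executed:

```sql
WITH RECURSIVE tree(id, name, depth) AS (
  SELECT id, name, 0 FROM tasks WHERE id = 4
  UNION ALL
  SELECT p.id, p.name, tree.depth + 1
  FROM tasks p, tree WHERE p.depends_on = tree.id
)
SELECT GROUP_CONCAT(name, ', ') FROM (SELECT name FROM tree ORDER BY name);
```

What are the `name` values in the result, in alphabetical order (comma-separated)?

init, notify, sign, upload

Base: id=4 (upload) at depth 0.
Iteration 1: rows with depends_on in {4} -> init (id 5, depth 1), sign (id 7, depth 1).
Iteration 2: rows with depends_on in {5,7} -> notify (id 8, depth 2).
Iteration 3: no rows with depends_on in {8}; recursion stops.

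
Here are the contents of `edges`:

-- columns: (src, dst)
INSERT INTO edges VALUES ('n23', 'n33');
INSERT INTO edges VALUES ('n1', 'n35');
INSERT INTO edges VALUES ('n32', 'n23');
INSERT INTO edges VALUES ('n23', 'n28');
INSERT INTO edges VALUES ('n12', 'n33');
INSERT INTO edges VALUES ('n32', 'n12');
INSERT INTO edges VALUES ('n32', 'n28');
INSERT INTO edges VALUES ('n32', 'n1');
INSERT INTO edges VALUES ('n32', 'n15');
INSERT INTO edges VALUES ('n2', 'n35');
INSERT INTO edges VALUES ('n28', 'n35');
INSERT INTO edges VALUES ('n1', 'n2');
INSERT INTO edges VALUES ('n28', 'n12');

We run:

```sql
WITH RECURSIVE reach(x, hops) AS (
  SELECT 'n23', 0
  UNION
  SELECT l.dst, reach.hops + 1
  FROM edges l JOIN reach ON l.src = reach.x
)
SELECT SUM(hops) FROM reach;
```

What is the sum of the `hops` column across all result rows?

Base: (n23, hops=0).
Iteration 1: edges from {n23} -> (n28, hops=1), (n33, hops=1).
Iteration 2: edges from {n28,n33} -> (n12, hops=2), (n35, hops=2).
Iteration 3: edges from {n12,n35} -> (n33, hops=3).
Iteration 4: no outgoing edges from {n33}; recursion stops.
SUM(hops) = 0 + 1 + 1 + 2 + 2 + 3 = 9.

9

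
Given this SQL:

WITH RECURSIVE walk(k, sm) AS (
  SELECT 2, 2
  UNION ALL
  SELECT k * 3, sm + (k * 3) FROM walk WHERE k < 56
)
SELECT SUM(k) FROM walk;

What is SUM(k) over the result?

242

Base: k=2, sm=2.
Iteration 1: 2 < 56 holds -> k = 2 * 3 = 6, sm = 2 + 6 = 8.
Iteration 2: 6 < 56 holds -> k = 6 * 3 = 18, sm = 8 + 18 = 26.
Iteration 3: 18 < 56 holds -> k = 18 * 3 = 54, sm = 26 + 54 = 80.
Iteration 4: 54 < 56 holds -> k = 54 * 3 = 162, sm = 80 + 162 = 242.
Iteration 5: 162 < 56 fails; recursion stops.
SUM(k) = 2 + 6 + 18 + 54 + 162 = 242.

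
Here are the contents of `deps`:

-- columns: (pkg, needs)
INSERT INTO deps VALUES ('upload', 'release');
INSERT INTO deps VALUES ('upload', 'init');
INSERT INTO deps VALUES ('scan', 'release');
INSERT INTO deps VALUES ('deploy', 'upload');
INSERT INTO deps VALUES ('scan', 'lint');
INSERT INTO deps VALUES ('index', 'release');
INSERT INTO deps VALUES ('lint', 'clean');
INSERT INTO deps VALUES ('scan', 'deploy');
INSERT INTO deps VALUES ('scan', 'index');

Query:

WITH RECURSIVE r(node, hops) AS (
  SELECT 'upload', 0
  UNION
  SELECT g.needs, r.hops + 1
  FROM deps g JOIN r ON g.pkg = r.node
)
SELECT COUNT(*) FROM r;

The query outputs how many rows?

3

Base: (upload, hops=0).
Iteration 1: edges from {upload} -> (init, hops=1), (release, hops=1).
Iteration 2: no outgoing edges from {init,release}; recursion stops.
Total rows emitted: 3.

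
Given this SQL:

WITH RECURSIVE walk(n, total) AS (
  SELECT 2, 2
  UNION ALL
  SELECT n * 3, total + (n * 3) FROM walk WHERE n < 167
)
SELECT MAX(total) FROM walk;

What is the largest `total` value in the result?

Base: n=2, total=2.
Iteration 1: 2 < 167 holds -> n = 2 * 3 = 6, total = 2 + 6 = 8.
Iteration 2: 6 < 167 holds -> n = 6 * 3 = 18, total = 8 + 18 = 26.
Iteration 3: 18 < 167 holds -> n = 18 * 3 = 54, total = 26 + 54 = 80.
Iteration 4: 54 < 167 holds -> n = 54 * 3 = 162, total = 80 + 162 = 242.
Iteration 5: 162 < 167 holds -> n = 162 * 3 = 486, total = 242 + 486 = 728.
Iteration 6: 486 < 167 fails; recursion stops.
total values: 2, 8, 26, 80, 242, 728; the maximum is 728.

728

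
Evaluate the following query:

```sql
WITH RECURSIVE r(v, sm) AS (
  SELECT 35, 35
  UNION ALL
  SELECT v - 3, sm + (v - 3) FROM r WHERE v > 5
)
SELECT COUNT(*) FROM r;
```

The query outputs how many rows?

11

Base: v=35, sm=35.
Iteration 1: 35 > 5 holds -> v = 35 - 3 = 32, sm = 35 + 32 = 67.
Iteration 2: 32 > 5 holds -> v = 32 - 3 = 29, sm = 67 + 29 = 96.
Iteration 3: 29 > 5 holds -> v = 29 - 3 = 26, sm = 96 + 26 = 122.
Iteration 4: 26 > 5 holds -> v = 26 - 3 = 23, sm = 122 + 23 = 145.
Iteration 5: 23 > 5 holds -> v = 23 - 3 = 20, sm = 145 + 20 = 165.
Iteration 6: 20 > 5 holds -> v = 20 - 3 = 17, sm = 165 + 17 = 182.
Iteration 7: 17 > 5 holds -> v = 17 - 3 = 14, sm = 182 + 14 = 196.
Iteration 8: 14 > 5 holds -> v = 14 - 3 = 11, sm = 196 + 11 = 207.
Iteration 9: 11 > 5 holds -> v = 11 - 3 = 8, sm = 207 + 8 = 215.
Iteration 10: 8 > 5 holds -> v = 8 - 3 = 5, sm = 215 + 5 = 220.
Iteration 11: 5 > 5 fails; recursion stops.
Total rows emitted: 11.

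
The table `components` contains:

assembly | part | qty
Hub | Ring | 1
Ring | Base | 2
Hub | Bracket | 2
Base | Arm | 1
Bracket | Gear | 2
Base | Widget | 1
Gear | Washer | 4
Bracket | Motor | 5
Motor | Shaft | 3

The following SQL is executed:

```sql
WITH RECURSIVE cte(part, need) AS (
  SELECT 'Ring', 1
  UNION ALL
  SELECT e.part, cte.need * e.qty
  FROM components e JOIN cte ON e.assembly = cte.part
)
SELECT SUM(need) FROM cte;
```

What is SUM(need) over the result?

7

Base: (Ring, need=1).
Iteration 1: components of {Ring} -> Base = 1*2 = 2.
Iteration 2: components of {Base} -> Arm = 2*1 = 2, Widget = 2*1 = 2.
Iteration 3: no further components; recursion stops.
SUM(need) = 1 + 2 + 2 + 2 = 7.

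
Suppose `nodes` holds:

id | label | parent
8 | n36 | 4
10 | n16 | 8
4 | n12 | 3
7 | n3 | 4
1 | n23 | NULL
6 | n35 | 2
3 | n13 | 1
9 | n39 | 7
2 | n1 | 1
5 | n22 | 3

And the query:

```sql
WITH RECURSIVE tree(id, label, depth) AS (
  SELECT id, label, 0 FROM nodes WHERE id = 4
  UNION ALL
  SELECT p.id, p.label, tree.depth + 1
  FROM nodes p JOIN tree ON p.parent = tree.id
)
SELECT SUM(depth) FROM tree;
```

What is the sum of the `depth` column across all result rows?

6

Base: id=4 (n12) at depth 0.
Iteration 1: rows with parent in {4} -> n3 (id 7, depth 1), n36 (id 8, depth 1).
Iteration 2: rows with parent in {7,8} -> n39 (id 9, depth 2), n16 (id 10, depth 2).
Iteration 3: no rows with parent in {9,10}; recursion stops.
SUM(depth) = 0 + 1 + 1 + 2 + 2 = 6.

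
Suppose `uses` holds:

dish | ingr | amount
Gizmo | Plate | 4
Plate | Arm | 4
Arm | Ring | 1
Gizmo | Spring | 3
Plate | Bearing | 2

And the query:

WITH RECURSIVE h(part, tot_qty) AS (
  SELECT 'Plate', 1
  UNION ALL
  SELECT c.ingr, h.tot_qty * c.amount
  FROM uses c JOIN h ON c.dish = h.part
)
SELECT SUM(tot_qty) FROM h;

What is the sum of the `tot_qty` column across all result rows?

Base: (Plate, tot_qty=1).
Iteration 1: components of {Plate} -> Arm = 1*4 = 4, Bearing = 1*2 = 2.
Iteration 2: components of {Arm,Bearing} -> Ring = 4*1 = 4.
Iteration 3: no further components; recursion stops.
SUM(tot_qty) = 1 + 4 + 2 + 4 = 11.

11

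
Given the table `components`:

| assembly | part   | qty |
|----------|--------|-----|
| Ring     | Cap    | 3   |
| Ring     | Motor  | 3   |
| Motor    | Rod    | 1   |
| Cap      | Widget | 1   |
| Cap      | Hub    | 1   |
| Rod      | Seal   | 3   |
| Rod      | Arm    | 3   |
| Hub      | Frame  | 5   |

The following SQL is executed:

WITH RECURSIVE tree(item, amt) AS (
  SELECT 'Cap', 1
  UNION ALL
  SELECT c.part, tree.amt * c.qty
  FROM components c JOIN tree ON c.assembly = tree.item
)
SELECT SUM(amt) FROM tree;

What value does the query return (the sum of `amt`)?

Base: (Cap, amt=1).
Iteration 1: components of {Cap} -> Hub = 1*1 = 1, Widget = 1*1 = 1.
Iteration 2: components of {Hub,Widget} -> Frame = 1*5 = 5.
Iteration 3: no further components; recursion stops.
SUM(amt) = 1 + 1 + 1 + 5 = 8.

8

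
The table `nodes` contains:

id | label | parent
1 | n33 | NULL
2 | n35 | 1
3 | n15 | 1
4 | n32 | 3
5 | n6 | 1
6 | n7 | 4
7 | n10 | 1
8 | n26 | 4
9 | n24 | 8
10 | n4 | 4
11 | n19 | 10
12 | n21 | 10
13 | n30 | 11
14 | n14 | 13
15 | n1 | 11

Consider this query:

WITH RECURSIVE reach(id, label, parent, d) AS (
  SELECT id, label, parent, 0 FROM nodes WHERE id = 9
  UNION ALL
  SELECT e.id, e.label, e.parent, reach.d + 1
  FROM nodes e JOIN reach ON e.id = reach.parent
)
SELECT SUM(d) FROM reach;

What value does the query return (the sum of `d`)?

Base: id=9 (n24), parent=8, d 0.
Iteration 1: join on id=8 -> n26 (id 8, parent=4, d 1).
Iteration 2: join on id=4 -> n32 (id 4, parent=3, d 2).
Iteration 3: join on id=3 -> n15 (id 3, parent=1, d 3).
Iteration 4: join on id=1 -> n33 (id 1, parent=NULL, d 4).
Iteration 5: parent is NULL; no match; recursion stops.
SUM(d) = 0 + 1 + 2 + 3 + 4 = 10.

10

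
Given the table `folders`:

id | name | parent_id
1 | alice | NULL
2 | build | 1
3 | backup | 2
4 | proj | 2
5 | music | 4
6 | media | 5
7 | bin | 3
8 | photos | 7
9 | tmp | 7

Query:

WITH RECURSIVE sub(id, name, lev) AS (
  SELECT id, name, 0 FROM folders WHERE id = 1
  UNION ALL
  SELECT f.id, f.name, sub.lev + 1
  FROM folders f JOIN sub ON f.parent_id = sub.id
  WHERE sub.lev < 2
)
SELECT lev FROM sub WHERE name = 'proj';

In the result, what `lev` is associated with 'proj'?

Base: id=1 (alice) at lev 0.
Iteration 1: rows with parent_id in {1} -> build (id 2, lev 1).
Iteration 2: rows with parent_id in {2} -> backup (id 3, lev 2), proj (id 4, lev 2).
Iteration 3: lev < 2 fails for all current rows; recursion stops.

2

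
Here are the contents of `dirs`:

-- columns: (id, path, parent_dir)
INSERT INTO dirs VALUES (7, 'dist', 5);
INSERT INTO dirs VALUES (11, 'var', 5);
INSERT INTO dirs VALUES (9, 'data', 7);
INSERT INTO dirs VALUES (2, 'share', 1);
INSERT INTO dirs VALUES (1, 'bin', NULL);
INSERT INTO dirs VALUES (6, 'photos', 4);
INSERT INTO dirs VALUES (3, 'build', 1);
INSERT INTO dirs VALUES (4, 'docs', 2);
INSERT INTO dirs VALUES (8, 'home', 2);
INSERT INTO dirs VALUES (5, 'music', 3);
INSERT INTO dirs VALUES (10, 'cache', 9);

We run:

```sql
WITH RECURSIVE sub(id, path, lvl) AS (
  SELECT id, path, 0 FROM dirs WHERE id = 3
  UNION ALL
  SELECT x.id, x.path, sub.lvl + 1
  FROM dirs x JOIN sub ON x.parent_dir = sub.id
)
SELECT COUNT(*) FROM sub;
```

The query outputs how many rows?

Base: id=3 (build) at lvl 0.
Iteration 1: rows with parent_dir in {3} -> music (id 5, lvl 1).
Iteration 2: rows with parent_dir in {5} -> dist (id 7, lvl 2), var (id 11, lvl 2).
Iteration 3: rows with parent_dir in {7,11} -> data (id 9, lvl 3).
Iteration 4: rows with parent_dir in {9} -> cache (id 10, lvl 4).
Iteration 5: no rows with parent_dir in {10}; recursion stops.
Total rows emitted: 6.

6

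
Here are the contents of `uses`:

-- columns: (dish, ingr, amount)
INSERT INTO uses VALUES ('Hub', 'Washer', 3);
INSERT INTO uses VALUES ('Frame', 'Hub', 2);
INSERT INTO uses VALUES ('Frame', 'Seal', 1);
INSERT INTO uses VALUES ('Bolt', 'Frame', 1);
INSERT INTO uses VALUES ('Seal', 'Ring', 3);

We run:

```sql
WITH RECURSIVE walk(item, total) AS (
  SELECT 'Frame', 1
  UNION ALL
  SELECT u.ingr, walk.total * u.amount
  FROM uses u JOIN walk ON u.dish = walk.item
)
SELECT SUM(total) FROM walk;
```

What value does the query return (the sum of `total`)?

13

Base: (Frame, total=1).
Iteration 1: components of {Frame} -> Hub = 1*2 = 2, Seal = 1*1 = 1.
Iteration 2: components of {Hub,Seal} -> Ring = 1*3 = 3, Washer = 2*3 = 6.
Iteration 3: no further components; recursion stops.
SUM(total) = 1 + 1 + 2 + 3 + 6 = 13.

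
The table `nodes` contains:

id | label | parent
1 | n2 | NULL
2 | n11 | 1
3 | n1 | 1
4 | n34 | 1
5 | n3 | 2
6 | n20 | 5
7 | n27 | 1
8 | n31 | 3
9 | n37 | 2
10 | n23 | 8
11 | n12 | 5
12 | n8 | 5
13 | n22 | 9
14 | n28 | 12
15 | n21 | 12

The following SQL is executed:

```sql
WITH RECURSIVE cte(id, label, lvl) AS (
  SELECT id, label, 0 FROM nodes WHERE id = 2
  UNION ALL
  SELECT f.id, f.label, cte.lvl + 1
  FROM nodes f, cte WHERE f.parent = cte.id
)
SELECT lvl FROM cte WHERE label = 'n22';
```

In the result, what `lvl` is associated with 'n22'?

2

Base: id=2 (n11) at lvl 0.
Iteration 1: rows with parent in {2} -> n3 (id 5, lvl 1), n37 (id 9, lvl 1).
Iteration 2: rows with parent in {5,9} -> n20 (id 6, lvl 2), n12 (id 11, lvl 2), n8 (id 12, lvl 2), n22 (id 13, lvl 2).
Iteration 3: rows with parent in {6,11,12,13} -> n28 (id 14, lvl 3), n21 (id 15, lvl 3).
Iteration 4: no rows with parent in {14,15}; recursion stops.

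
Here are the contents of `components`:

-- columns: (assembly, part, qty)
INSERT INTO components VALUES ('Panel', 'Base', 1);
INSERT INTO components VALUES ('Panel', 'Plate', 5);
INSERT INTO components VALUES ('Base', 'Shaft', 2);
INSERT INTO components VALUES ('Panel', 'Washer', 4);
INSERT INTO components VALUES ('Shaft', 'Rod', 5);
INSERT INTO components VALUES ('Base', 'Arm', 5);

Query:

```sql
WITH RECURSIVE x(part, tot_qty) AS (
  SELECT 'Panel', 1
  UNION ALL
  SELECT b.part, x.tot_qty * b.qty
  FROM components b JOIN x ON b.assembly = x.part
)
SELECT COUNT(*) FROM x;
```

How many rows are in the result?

7

Base: (Panel, tot_qty=1).
Iteration 1: components of {Panel} -> Base = 1*1 = 1, Plate = 1*5 = 5, Washer = 1*4 = 4.
Iteration 2: components of {Base,Plate,Washer} -> Arm = 1*5 = 5, Shaft = 1*2 = 2.
Iteration 3: components of {Arm,Shaft} -> Rod = 2*5 = 10.
Iteration 4: no further components; recursion stops.
Total rows emitted: 7.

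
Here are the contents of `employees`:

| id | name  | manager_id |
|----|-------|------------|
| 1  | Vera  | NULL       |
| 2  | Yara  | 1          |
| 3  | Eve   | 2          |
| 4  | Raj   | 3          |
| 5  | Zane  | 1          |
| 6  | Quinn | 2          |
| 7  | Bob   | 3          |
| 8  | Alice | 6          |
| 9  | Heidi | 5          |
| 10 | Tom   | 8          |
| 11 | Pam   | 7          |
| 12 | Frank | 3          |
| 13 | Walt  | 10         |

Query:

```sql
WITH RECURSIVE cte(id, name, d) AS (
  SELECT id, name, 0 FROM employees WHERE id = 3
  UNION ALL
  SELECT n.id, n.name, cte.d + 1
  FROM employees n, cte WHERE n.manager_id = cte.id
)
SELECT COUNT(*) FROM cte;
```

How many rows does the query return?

5

Base: id=3 (Eve) at d 0.
Iteration 1: rows with manager_id in {3} -> Raj (id 4, d 1), Bob (id 7, d 1), Frank (id 12, d 1).
Iteration 2: rows with manager_id in {4,7,12} -> Pam (id 11, d 2).
Iteration 3: no rows with manager_id in {11}; recursion stops.
Total rows emitted: 5.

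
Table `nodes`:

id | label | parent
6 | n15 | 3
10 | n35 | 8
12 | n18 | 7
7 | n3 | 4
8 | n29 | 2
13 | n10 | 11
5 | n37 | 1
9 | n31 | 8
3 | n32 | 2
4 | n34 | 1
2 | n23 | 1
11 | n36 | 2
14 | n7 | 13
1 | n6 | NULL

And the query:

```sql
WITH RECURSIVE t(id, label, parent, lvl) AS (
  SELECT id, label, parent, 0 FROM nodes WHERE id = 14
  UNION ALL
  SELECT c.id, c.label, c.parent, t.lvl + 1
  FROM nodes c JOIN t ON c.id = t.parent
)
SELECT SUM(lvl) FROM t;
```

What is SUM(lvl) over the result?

Base: id=14 (n7), parent=13, lvl 0.
Iteration 1: join on id=13 -> n10 (id 13, parent=11, lvl 1).
Iteration 2: join on id=11 -> n36 (id 11, parent=2, lvl 2).
Iteration 3: join on id=2 -> n23 (id 2, parent=1, lvl 3).
Iteration 4: join on id=1 -> n6 (id 1, parent=NULL, lvl 4).
Iteration 5: parent is NULL; no match; recursion stops.
SUM(lvl) = 0 + 1 + 2 + 3 + 4 = 10.

10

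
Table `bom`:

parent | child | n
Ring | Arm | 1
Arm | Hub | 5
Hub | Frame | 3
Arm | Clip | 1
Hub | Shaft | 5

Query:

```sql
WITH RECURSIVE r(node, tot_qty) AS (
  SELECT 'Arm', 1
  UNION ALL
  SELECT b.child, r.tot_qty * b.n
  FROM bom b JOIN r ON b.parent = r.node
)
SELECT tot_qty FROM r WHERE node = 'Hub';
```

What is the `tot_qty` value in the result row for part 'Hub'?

Base: (Arm, tot_qty=1).
Iteration 1: components of {Arm} -> Clip = 1*1 = 1, Hub = 1*5 = 5.
Iteration 2: components of {Clip,Hub} -> Frame = 5*3 = 15, Shaft = 5*5 = 25.
Iteration 3: no further components; recursion stops.

5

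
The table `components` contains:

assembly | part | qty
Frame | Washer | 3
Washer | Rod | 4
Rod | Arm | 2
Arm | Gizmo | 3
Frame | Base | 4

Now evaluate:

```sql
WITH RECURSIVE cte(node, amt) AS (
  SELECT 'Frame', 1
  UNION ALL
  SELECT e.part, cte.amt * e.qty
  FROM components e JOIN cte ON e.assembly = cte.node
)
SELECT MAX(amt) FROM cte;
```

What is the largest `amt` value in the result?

72

Base: (Frame, amt=1).
Iteration 1: components of {Frame} -> Base = 1*4 = 4, Washer = 1*3 = 3.
Iteration 2: components of {Base,Washer} -> Rod = 3*4 = 12.
Iteration 3: components of {Rod} -> Arm = 12*2 = 24.
Iteration 4: components of {Arm} -> Gizmo = 24*3 = 72.
Iteration 5: no further components; recursion stops.
amt values: 1, 3, 4, 12, 24, 72; the maximum is 72.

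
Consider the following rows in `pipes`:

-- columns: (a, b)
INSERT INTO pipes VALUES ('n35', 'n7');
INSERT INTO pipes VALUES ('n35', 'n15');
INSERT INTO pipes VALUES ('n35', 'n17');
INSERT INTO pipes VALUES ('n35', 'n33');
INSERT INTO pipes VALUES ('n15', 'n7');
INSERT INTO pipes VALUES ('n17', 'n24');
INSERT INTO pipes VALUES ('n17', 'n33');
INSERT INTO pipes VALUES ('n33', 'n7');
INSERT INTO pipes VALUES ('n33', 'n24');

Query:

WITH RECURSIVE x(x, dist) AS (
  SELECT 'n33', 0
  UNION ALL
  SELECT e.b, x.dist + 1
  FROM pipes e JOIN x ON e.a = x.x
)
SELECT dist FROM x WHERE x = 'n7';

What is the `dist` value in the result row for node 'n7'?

1

Base: (n33, dist=0).
Iteration 1: edges from {n33} -> (n24, dist=1), (n7, dist=1).
Iteration 2: no outgoing edges from {n24,n7}; recursion stops.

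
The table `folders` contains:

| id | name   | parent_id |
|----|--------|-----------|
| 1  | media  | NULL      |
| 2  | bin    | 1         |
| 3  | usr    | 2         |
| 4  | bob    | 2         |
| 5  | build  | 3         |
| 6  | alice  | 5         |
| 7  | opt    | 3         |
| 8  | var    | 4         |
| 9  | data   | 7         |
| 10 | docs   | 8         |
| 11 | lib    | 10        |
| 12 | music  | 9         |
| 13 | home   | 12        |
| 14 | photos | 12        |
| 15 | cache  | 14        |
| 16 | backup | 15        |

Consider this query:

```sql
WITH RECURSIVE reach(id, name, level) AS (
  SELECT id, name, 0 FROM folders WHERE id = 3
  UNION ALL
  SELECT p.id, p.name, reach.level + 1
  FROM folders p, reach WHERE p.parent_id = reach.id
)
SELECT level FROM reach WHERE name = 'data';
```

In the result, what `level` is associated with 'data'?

2

Base: id=3 (usr) at level 0.
Iteration 1: rows with parent_id in {3} -> build (id 5, level 1), opt (id 7, level 1).
Iteration 2: rows with parent_id in {5,7} -> alice (id 6, level 2), data (id 9, level 2).
Iteration 3: rows with parent_id in {6,9} -> music (id 12, level 3).
Iteration 4: rows with parent_id in {12} -> home (id 13, level 4), photos (id 14, level 4).
Iteration 5: rows with parent_id in {13,14} -> cache (id 15, level 5).
Iteration 6: rows with parent_id in {15} -> backup (id 16, level 6).
Iteration 7: no rows with parent_id in {16}; recursion stops.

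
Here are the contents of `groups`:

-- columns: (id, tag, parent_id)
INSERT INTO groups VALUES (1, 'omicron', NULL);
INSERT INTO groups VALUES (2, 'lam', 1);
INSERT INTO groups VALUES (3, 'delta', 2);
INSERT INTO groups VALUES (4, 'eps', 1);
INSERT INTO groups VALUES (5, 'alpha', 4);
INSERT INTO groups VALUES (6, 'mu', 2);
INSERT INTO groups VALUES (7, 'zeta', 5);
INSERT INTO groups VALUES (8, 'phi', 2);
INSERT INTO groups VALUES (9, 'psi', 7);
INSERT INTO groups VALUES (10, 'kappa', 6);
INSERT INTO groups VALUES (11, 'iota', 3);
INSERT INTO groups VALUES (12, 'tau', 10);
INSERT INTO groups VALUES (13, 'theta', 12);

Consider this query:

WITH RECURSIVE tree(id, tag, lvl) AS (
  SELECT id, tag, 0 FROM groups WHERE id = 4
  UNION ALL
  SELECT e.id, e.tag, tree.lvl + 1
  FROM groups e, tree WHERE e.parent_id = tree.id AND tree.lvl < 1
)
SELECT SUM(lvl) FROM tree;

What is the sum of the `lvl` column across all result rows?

1

Base: id=4 (eps) at lvl 0.
Iteration 1: rows with parent_id in {4} -> alpha (id 5, lvl 1).
Iteration 2: lvl < 1 fails for all current rows; recursion stops.
SUM(lvl) = 0 + 1 = 1.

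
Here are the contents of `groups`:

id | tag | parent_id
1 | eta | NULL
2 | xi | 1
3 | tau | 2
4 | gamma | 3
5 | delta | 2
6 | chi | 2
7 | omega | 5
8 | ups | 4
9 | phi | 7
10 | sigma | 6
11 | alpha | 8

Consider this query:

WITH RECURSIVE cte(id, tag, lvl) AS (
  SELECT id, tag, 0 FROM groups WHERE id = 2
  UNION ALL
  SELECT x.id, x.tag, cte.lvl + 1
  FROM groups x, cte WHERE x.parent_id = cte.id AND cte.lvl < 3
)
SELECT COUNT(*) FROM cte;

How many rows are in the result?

9

Base: id=2 (xi) at lvl 0.
Iteration 1: rows with parent_id in {2} -> tau (id 3, lvl 1), delta (id 5, lvl 1), chi (id 6, lvl 1).
Iteration 2: rows with parent_id in {3,5,6} -> gamma (id 4, lvl 2), omega (id 7, lvl 2), sigma (id 10, lvl 2).
Iteration 3: rows with parent_id in {4,7,10} -> ups (id 8, lvl 3), phi (id 9, lvl 3).
Iteration 4: lvl < 3 fails for all current rows; recursion stops.
Total rows emitted: 9.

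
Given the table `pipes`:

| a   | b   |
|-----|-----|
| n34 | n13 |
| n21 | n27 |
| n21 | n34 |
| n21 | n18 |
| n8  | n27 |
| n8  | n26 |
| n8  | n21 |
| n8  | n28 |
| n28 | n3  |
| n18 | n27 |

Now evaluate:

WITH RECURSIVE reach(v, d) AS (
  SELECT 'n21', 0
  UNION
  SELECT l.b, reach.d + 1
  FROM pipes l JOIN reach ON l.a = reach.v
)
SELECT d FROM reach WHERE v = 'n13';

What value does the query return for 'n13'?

2

Base: (n21, d=0).
Iteration 1: edges from {n21} -> (n18, d=1), (n27, d=1), (n34, d=1).
Iteration 2: edges from {n18,n27,n34} -> (n13, d=2), (n27, d=2).
Iteration 3: no outgoing edges from {n13,n27}; recursion stops.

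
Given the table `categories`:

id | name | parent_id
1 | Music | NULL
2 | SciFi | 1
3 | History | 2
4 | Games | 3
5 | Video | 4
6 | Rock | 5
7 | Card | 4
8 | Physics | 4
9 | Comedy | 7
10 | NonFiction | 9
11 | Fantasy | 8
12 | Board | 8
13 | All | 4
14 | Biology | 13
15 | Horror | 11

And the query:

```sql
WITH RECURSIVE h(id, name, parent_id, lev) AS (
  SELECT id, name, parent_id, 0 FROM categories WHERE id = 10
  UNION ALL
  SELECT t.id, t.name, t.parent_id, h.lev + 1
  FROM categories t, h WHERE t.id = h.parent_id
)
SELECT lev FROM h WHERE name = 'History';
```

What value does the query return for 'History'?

4

Base: id=10 (NonFiction), parent_id=9, lev 0.
Iteration 1: join on id=9 -> Comedy (id 9, parent_id=7, lev 1).
Iteration 2: join on id=7 -> Card (id 7, parent_id=4, lev 2).
Iteration 3: join on id=4 -> Games (id 4, parent_id=3, lev 3).
Iteration 4: join on id=3 -> History (id 3, parent_id=2, lev 4).
Iteration 5: join on id=2 -> SciFi (id 2, parent_id=1, lev 5).
Iteration 6: join on id=1 -> Music (id 1, parent_id=NULL, lev 6).
Iteration 7: parent_id is NULL; no match; recursion stops.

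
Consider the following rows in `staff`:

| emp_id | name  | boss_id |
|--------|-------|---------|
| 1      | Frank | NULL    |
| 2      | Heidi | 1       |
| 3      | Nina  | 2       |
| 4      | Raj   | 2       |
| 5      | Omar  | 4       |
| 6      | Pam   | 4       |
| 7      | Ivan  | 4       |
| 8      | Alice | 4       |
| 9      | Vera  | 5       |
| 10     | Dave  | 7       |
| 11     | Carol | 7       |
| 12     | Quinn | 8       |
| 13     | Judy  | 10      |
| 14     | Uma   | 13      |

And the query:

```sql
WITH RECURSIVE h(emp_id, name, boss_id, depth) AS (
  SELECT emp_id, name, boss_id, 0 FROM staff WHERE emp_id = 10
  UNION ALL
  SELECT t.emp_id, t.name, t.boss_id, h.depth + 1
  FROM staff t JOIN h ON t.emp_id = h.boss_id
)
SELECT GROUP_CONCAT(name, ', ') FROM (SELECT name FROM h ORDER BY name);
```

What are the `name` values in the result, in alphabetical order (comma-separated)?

Base: emp_id=10 (Dave), boss_id=7, depth 0.
Iteration 1: join on emp_id=7 -> Ivan (id 7, boss_id=4, depth 1).
Iteration 2: join on emp_id=4 -> Raj (id 4, boss_id=2, depth 2).
Iteration 3: join on emp_id=2 -> Heidi (id 2, boss_id=1, depth 3).
Iteration 4: join on emp_id=1 -> Frank (id 1, boss_id=NULL, depth 4).
Iteration 5: boss_id is NULL; no match; recursion stops.

Dave, Frank, Heidi, Ivan, Raj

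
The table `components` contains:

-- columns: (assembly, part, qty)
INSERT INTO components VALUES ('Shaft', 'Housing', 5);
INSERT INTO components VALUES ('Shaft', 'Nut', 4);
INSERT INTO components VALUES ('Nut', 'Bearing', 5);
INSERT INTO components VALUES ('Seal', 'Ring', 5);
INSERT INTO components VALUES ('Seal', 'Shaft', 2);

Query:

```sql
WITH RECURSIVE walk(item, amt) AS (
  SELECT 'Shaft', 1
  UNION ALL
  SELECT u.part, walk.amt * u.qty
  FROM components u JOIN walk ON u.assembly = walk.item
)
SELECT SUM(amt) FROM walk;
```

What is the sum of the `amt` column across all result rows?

30

Base: (Shaft, amt=1).
Iteration 1: components of {Shaft} -> Housing = 1*5 = 5, Nut = 1*4 = 4.
Iteration 2: components of {Housing,Nut} -> Bearing = 4*5 = 20.
Iteration 3: no further components; recursion stops.
SUM(amt) = 1 + 4 + 5 + 20 = 30.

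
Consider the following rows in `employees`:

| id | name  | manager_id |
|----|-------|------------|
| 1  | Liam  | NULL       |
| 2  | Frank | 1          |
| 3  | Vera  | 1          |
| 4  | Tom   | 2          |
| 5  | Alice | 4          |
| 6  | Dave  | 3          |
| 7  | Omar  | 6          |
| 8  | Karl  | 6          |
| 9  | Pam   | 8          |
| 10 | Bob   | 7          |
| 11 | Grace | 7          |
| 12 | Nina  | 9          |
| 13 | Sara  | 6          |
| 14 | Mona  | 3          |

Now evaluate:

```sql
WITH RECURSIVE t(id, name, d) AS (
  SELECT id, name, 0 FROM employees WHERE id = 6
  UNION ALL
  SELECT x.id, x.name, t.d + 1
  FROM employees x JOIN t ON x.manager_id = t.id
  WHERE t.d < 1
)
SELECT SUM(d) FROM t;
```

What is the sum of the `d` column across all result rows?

3

Base: id=6 (Dave) at d 0.
Iteration 1: rows with manager_id in {6} -> Omar (id 7, d 1), Karl (id 8, d 1), Sara (id 13, d 1).
Iteration 2: d < 1 fails for all current rows; recursion stops.
SUM(d) = 0 + 1 + 1 + 1 = 3.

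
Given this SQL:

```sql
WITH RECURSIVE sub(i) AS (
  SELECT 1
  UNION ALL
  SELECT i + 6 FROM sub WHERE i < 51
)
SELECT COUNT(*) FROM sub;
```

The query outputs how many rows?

10

Base: i=1.
Iteration 1: 1 < 51 holds -> i = 1 + 6 = 7.
Iteration 2: 7 < 51 holds -> i = 7 + 6 = 13.
Iteration 3: 13 < 51 holds -> i = 13 + 6 = 19.
Iteration 4: 19 < 51 holds -> i = 19 + 6 = 25.
Iteration 5: 25 < 51 holds -> i = 25 + 6 = 31.
Iteration 6: 31 < 51 holds -> i = 31 + 6 = 37.
Iteration 7: 37 < 51 holds -> i = 37 + 6 = 43.
Iteration 8: 43 < 51 holds -> i = 43 + 6 = 49.
Iteration 9: 49 < 51 holds -> i = 49 + 6 = 55.
Iteration 10: 55 < 51 fails; recursion stops.
Total rows emitted: 10.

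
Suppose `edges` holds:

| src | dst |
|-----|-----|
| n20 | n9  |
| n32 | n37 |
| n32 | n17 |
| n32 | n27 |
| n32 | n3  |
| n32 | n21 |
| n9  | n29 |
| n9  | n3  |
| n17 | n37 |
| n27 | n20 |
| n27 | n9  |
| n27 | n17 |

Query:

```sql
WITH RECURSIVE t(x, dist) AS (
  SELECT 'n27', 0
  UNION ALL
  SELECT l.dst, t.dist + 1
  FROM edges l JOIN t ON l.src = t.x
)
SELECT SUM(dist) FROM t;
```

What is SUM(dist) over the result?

Base: (n27, dist=0).
Iteration 1: edges from {n27} -> (n17, dist=1), (n20, dist=1), (n9, dist=1).
Iteration 2: edges from {n17,n20,n9} -> (n29, dist=2), (n3, dist=2), (n37, dist=2), (n9, dist=2).
Iteration 3: edges from {n29,n3,n37,n9} -> (n29, dist=3), (n3, dist=3).
Iteration 4: no outgoing edges from {n29,n3}; recursion stops.
SUM(dist) = 0 + 1 + 1 + 1 + 2 + 2 + 2 + 2 + 3 + 3 = 17.

17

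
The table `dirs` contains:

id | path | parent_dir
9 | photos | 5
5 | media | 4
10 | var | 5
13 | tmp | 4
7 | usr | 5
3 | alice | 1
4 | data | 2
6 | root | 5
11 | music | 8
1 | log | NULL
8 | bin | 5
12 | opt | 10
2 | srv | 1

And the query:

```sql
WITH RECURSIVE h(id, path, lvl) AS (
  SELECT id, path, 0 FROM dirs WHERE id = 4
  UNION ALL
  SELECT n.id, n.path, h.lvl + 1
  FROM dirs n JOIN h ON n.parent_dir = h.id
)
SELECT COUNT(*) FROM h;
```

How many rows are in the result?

10

Base: id=4 (data) at lvl 0.
Iteration 1: rows with parent_dir in {4} -> media (id 5, lvl 1), tmp (id 13, lvl 1).
Iteration 2: rows with parent_dir in {5,13} -> root (id 6, lvl 2), usr (id 7, lvl 2), bin (id 8, lvl 2), photos (id 9, lvl 2), var (id 10, lvl 2).
Iteration 3: rows with parent_dir in {6,7,8,9,10} -> music (id 11, lvl 3), opt (id 12, lvl 3).
Iteration 4: no rows with parent_dir in {11,12}; recursion stops.
Total rows emitted: 10.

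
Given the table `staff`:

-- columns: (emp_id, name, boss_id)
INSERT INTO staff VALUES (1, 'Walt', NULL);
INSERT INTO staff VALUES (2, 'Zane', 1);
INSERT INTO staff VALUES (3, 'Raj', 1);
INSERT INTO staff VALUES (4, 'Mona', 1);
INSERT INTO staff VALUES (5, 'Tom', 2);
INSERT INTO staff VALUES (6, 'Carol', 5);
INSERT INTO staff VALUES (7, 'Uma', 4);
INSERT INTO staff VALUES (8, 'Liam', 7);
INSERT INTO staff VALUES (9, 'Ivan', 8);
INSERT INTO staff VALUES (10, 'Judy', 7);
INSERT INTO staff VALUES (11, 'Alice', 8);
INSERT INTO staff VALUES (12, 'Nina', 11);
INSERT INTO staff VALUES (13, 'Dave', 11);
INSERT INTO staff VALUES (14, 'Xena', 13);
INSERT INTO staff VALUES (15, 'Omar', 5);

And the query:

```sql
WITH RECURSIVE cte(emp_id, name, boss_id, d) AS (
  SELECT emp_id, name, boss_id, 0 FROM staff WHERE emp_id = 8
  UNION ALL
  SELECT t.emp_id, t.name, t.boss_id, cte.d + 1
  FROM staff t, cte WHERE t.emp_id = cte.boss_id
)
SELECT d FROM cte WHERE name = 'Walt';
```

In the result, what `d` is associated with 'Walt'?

3

Base: emp_id=8 (Liam), boss_id=7, d 0.
Iteration 1: join on emp_id=7 -> Uma (id 7, boss_id=4, d 1).
Iteration 2: join on emp_id=4 -> Mona (id 4, boss_id=1, d 2).
Iteration 3: join on emp_id=1 -> Walt (id 1, boss_id=NULL, d 3).
Iteration 4: boss_id is NULL; no match; recursion stops.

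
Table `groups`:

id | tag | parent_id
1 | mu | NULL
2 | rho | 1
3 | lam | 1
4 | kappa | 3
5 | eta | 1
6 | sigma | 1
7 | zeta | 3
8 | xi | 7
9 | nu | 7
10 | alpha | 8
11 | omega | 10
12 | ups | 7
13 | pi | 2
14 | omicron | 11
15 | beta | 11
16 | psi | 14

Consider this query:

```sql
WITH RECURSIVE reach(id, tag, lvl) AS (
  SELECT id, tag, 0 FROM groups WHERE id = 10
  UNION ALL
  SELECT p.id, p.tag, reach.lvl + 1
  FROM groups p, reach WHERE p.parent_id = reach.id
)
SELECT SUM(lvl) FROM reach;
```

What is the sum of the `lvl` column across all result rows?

Base: id=10 (alpha) at lvl 0.
Iteration 1: rows with parent_id in {10} -> omega (id 11, lvl 1).
Iteration 2: rows with parent_id in {11} -> omicron (id 14, lvl 2), beta (id 15, lvl 2).
Iteration 3: rows with parent_id in {14,15} -> psi (id 16, lvl 3).
Iteration 4: no rows with parent_id in {16}; recursion stops.
SUM(lvl) = 0 + 1 + 2 + 2 + 3 = 8.

8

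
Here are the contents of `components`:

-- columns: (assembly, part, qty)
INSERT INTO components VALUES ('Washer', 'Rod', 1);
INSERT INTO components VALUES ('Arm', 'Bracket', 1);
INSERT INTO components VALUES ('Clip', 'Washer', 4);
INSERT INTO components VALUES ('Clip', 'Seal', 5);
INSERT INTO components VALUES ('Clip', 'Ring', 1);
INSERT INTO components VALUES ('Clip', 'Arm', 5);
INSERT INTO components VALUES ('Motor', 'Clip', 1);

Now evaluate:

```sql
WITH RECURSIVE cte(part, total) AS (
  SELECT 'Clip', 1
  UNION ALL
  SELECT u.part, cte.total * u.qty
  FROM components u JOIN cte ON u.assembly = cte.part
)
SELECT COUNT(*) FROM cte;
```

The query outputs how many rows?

7

Base: (Clip, total=1).
Iteration 1: components of {Clip} -> Arm = 1*5 = 5, Ring = 1*1 = 1, Seal = 1*5 = 5, Washer = 1*4 = 4.
Iteration 2: components of {Arm,Ring,Seal,Washer} -> Bracket = 5*1 = 5, Rod = 4*1 = 4.
Iteration 3: no further components; recursion stops.
Total rows emitted: 7.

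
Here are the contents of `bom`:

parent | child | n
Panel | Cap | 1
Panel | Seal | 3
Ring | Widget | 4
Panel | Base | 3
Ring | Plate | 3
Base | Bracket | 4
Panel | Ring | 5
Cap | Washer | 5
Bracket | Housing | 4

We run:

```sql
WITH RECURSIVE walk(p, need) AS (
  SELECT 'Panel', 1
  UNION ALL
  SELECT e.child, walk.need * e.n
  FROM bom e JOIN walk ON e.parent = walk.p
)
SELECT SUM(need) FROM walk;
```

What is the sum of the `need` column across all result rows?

Base: (Panel, need=1).
Iteration 1: components of {Panel} -> Base = 1*3 = 3, Cap = 1*1 = 1, Ring = 1*5 = 5, Seal = 1*3 = 3.
Iteration 2: components of {Base,Cap,Ring,Seal} -> Bracket = 3*4 = 12, Plate = 5*3 = 15, Washer = 1*5 = 5, Widget = 5*4 = 20.
Iteration 3: components of {Bracket,Plate,Washer,Widget} -> Housing = 12*4 = 48.
Iteration 4: no further components; recursion stops.
SUM(need) = 1 + 1 + 5 + 3 + 3 + 5 + 20 + 15 + 12 + 48 = 113.

113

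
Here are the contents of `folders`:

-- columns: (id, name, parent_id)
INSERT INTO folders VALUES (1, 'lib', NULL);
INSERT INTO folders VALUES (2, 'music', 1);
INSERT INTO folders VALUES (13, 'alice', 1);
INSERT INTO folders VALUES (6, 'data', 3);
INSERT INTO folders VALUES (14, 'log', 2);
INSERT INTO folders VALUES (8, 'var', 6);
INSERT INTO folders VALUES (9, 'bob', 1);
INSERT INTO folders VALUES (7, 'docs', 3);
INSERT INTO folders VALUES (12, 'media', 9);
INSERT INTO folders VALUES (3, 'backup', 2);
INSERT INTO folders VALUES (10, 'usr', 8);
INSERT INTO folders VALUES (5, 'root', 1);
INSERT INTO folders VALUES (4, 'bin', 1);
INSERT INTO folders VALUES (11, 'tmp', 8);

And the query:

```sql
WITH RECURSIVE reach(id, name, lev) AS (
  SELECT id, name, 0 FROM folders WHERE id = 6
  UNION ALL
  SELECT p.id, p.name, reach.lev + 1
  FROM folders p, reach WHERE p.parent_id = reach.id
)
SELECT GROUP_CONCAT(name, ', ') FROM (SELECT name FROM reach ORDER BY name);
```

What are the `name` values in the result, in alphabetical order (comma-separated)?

data, tmp, usr, var

Base: id=6 (data) at lev 0.
Iteration 1: rows with parent_id in {6} -> var (id 8, lev 1).
Iteration 2: rows with parent_id in {8} -> usr (id 10, lev 2), tmp (id 11, lev 2).
Iteration 3: no rows with parent_id in {10,11}; recursion stops.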